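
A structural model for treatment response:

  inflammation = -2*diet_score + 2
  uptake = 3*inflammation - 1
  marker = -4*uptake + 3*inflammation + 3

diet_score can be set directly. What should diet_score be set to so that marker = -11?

Substituting into the uptake equation gives uptake = -6*diet_score + 5.
marker becomes 18*diet_score - 11.
Solve 18*diet_score - 11 = -11: diet_score = (-11 + 11) / 18 = 0.

diet_score = 0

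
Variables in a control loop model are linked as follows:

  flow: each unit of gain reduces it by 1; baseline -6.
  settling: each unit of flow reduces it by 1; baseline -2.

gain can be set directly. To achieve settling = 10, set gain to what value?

Substituting into the settling equation gives settling = gain + 4.
Solve gain + 4 = 10: gain = (10 - 4) / 1 = 6.

gain = 6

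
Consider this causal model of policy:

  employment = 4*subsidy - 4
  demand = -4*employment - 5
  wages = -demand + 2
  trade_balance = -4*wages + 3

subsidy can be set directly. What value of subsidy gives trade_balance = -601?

Substituting into the demand equation gives demand = -16*subsidy + 11.
So wages = 16*subsidy - 9.
Substituting into the trade_balance equation gives trade_balance = -64*subsidy + 39.
Solve -64*subsidy + 39 = -601: subsidy = (-601 - 39) / -64 = 10.

subsidy = 10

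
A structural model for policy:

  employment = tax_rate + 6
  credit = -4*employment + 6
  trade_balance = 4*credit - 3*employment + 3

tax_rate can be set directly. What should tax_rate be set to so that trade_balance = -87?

tax_rate = 0

Substituting into the credit equation gives credit = -4*tax_rate - 18.
Substituting into the trade_balance equation gives trade_balance = -19*tax_rate - 87.
Solve -19*tax_rate - 87 = -87: tax_rate = (-87 + 87) / -19 = 0.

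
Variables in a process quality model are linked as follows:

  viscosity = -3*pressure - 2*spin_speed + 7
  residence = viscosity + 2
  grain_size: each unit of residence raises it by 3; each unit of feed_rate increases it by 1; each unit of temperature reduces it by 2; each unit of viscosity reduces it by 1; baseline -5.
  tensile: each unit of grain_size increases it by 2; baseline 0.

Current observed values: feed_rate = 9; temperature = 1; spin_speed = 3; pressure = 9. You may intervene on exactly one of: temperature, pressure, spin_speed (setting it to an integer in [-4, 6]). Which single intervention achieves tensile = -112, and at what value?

set spin_speed = 6

Intervening on temperature: tensile = -4*temperature - 84. Reaching -112 requires temperature = 7, outside [-4, 6].
Intervening on pressure: tensile = -12*pressure + 20. Reaching -112 requires pressure = 11, outside [-4, 6].
Intervening on spin_speed: with other inputs at their observed values, tensile = -8*spin_speed - 64. Solving for -112 gives spin_speed = 6, within [-4, 6].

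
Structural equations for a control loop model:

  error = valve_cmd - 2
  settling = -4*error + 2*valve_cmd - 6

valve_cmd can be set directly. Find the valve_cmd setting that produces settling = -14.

valve_cmd = 8

Substituting into the settling equation gives settling = -2*valve_cmd + 2.
Solve -2*valve_cmd + 2 = -14: valve_cmd = (-14 - 2) / -2 = 8.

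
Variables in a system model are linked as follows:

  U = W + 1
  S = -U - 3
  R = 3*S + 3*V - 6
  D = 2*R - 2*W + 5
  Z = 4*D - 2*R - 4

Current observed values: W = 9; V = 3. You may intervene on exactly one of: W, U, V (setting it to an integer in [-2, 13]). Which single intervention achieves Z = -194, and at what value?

set W = 6

Intervening on W: with other inputs at their observed values, Z = -26*W - 38. Solving for -194 gives W = 6, within [-2, 13].
Intervening on U: Z = -18*U - 92. Reaching -194 requires U = 17/3, not an integer.
Intervening on V: Z = 18*V - 326. Reaching -194 requires V = 22/3, not an integer.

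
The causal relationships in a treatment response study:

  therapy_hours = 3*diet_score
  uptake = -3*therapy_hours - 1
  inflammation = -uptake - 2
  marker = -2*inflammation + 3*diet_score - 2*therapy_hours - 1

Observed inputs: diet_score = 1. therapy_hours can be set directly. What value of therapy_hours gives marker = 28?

Intervening on therapy_hours fixes its value directly, overriding its dependence on diet_score.
Substituting into the inflammation equation gives inflammation = 3*therapy_hours - 1.
So marker = -8*therapy_hours + 4.
Solve -8*therapy_hours + 4 = 28: therapy_hours = (28 - 4) / -8 = -3.

therapy_hours = -3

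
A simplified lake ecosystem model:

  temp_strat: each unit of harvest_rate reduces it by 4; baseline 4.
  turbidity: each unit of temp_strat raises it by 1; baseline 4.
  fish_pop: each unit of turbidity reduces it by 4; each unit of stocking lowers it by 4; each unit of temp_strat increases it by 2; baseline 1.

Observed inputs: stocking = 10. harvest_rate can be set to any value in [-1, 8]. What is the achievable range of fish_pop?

-71 to 1

Substituting into the turbidity equation gives turbidity = -4*harvest_rate + 8.
Substituting into the fish_pop equation gives fish_pop = 8*harvest_rate - 63.
Linear in harvest_rate, so extremes are at the endpoints: harvest_rate = -1 gives fish_pop = -71; harvest_rate = 8 gives fish_pop = 1.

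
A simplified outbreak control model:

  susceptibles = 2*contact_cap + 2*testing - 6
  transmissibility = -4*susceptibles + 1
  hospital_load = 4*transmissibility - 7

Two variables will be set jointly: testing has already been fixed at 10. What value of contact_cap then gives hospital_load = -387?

contact_cap = 5

With testing held at 10:
Substituting into the susceptibles equation gives susceptibles = 2*contact_cap + 14.
transmissibility becomes -8*contact_cap - 55.
This gives hospital_load = -32*contact_cap - 227.
Solve -32*contact_cap - 227 = -387: contact_cap = (-387 + 227) / -32 = 5.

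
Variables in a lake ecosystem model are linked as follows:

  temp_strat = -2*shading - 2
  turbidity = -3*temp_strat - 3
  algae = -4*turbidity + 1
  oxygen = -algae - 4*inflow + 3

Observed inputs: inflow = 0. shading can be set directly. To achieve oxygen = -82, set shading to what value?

shading = -4

Substituting into the turbidity equation gives turbidity = 6*shading + 3.
So algae = -24*shading - 11.
oxygen becomes 24*shading + 14.
Solve 24*shading + 14 = -82: shading = (-82 - 14) / 24 = -4.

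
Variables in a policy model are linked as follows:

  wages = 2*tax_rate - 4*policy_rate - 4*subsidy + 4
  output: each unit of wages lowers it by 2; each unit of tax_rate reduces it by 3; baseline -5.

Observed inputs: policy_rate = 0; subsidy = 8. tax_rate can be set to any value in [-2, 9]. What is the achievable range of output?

Substituting into the wages equation gives wages = 2*tax_rate - 28.
Substituting into the output equation gives output = -7*tax_rate + 51.
Linear in tax_rate, so extremes are at the endpoints: tax_rate = -2 gives output = 65; tax_rate = 9 gives output = -12.

-12 to 65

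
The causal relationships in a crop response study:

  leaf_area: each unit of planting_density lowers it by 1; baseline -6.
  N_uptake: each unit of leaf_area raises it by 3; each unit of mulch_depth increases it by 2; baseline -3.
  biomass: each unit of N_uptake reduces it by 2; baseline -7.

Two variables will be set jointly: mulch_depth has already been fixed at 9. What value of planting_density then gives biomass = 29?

planting_density = 5

With mulch_depth held at 9:
Substituting into the N_uptake equation gives N_uptake = -3*planting_density - 3.
So biomass = 6*planting_density - 1.
Solve 6*planting_density - 1 = 29: planting_density = (29 + 1) / 6 = 5.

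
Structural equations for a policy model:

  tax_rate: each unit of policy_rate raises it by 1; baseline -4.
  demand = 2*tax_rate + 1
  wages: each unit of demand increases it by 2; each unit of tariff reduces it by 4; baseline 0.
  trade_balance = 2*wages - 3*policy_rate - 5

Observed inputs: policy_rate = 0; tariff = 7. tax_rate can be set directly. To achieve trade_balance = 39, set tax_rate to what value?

tax_rate = 12

Intervening on tax_rate fixes its value directly, overriding its dependence on policy_rate.
Substituting into the wages equation gives wages = 4*tax_rate - 26.
So trade_balance = 8*tax_rate - 57.
Solve 8*tax_rate - 57 = 39: tax_rate = (39 + 57) / 8 = 12.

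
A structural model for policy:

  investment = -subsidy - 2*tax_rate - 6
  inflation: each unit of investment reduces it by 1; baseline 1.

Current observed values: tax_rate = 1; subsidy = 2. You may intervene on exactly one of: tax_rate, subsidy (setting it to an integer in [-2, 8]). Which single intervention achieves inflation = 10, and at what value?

set subsidy = 1

Intervening on tax_rate: inflation = 2*tax_rate + 9. Reaching 10 requires tax_rate = 1/2, not an integer.
Intervening on subsidy: with other inputs at their observed values, inflation = subsidy + 9. Solving for 10 gives subsidy = 1, within [-2, 8].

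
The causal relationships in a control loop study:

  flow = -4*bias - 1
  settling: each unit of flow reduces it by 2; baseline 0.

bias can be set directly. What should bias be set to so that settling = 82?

bias = 10

Substituting into the settling equation gives settling = 8*bias + 2.
Solve 8*bias + 2 = 82: bias = (82 - 2) / 8 = 10.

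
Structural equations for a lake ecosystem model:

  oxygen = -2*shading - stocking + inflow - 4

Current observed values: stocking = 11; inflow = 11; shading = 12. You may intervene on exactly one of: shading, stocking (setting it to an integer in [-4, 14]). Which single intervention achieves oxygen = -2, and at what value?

set shading = -1

Intervening on shading: with other inputs at their observed values, oxygen = -2*shading - 4. Solving for -2 gives shading = -1, within [-4, 14].
Intervening on stocking: oxygen = -stocking - 17. Reaching -2 requires stocking = -15, outside [-4, 14].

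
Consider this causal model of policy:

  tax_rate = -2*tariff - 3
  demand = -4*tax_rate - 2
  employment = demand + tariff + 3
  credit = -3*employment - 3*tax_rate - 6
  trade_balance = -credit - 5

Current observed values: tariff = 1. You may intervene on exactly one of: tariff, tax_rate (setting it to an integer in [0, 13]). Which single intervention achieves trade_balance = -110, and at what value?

set tax_rate = 13

Intervening on tariff: trade_balance = 21*tariff + 31. Reaching -110 requires tariff = -47/7, not an integer.
Intervening on tax_rate: with other inputs at their observed values, trade_balance = -9*tax_rate + 7. Solving for -110 gives tax_rate = 13, within [0, 13].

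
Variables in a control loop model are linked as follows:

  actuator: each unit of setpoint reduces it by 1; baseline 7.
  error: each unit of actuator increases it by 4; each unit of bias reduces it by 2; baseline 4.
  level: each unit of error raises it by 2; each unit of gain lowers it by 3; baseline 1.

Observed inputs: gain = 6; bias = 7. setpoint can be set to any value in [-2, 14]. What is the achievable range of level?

-93 to 35

Substituting into the error equation gives error = -4*setpoint + 18.
This gives level = -8*setpoint + 19.
Linear in setpoint, so extremes are at the endpoints: setpoint = -2 gives level = 35; setpoint = 14 gives level = -93.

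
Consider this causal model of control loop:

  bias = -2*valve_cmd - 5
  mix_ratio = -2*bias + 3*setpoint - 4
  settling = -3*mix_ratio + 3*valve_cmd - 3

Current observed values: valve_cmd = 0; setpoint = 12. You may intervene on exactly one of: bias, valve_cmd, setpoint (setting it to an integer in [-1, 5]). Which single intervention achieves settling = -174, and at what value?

Intervening on bias: settling = 6*bias - 99. Reaching -174 requires bias = -25/2, not an integer.
Intervening on valve_cmd: with other inputs at their observed values, settling = -9*valve_cmd - 129. Solving for -174 gives valve_cmd = 5, within [-1, 5].
Intervening on setpoint: settling = -9*setpoint - 21. Reaching -174 requires setpoint = 17, outside [-1, 5].

set valve_cmd = 5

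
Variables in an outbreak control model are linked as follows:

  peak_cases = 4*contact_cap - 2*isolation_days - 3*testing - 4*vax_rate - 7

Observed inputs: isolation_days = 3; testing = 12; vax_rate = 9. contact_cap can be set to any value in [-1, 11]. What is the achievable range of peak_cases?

Substituting into the peak_cases equation gives peak_cases = 4*contact_cap - 85.
Linear in contact_cap, so extremes are at the endpoints: contact_cap = -1 gives peak_cases = -89; contact_cap = 11 gives peak_cases = -41.

-89 to -41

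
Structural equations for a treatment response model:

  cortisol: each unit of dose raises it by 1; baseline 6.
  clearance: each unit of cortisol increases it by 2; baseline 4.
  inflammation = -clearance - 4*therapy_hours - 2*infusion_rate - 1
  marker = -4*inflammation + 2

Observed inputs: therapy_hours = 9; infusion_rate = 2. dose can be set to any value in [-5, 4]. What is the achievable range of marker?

190 to 262

Substituting into the clearance equation gives clearance = 2*dose + 16.
Substituting into the inflammation equation gives inflammation = -2*dose - 57.
marker becomes 8*dose + 230.
Linear in dose, so extremes are at the endpoints: dose = -5 gives marker = 190; dose = 4 gives marker = 262.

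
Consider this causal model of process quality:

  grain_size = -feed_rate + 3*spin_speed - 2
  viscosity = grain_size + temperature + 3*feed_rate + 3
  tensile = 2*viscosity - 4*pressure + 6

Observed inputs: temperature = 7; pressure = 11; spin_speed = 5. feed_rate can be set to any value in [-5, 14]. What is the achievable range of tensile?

-12 to 64

Substituting into the grain_size equation gives grain_size = -feed_rate + 13.
Substituting into the viscosity equation gives viscosity = 2*feed_rate + 23.
Substituting into the tensile equation gives tensile = 4*feed_rate + 8.
Linear in feed_rate, so extremes are at the endpoints: feed_rate = -5 gives tensile = -12; feed_rate = 14 gives tensile = 64.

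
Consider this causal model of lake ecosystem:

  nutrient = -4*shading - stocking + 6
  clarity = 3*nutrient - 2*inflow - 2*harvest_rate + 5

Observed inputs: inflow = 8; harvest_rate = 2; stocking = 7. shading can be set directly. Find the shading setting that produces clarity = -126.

Substituting into the nutrient equation gives nutrient = -4*shading - 1.
This gives clarity = -12*shading - 18.
Solve -12*shading - 18 = -126: shading = (-126 + 18) / -12 = 9.

shading = 9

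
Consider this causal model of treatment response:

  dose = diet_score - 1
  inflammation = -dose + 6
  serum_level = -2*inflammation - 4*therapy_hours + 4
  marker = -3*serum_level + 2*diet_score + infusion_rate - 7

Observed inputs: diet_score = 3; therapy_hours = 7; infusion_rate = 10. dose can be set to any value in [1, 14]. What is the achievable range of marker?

Intervening on dose fixes its value directly, overriding its dependence on diet_score.
Substituting into the serum_level equation gives serum_level = 2*dose - 36.
Substituting into the marker equation gives marker = -6*dose + 117.
Linear in dose, so extremes are at the endpoints: dose = 1 gives marker = 111; dose = 14 gives marker = 33.

33 to 111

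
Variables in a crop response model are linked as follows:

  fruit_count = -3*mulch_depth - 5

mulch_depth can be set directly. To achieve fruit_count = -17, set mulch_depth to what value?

Solve -3*mulch_depth - 5 = -17: mulch_depth = (-17 + 5) / -3 = 4.

mulch_depth = 4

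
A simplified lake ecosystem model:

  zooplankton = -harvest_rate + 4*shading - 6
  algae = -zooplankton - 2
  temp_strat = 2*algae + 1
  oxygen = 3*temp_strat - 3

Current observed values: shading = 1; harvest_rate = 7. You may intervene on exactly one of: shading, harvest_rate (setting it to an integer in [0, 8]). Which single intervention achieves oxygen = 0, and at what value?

Intervening on shading: oxygen = -24*shading + 66. Reaching 0 requires shading = 11/4, not an integer.
Intervening on harvest_rate: with other inputs at their observed values, oxygen = 6*harvest_rate. Solving for 0 gives harvest_rate = 0, within [0, 8].

set harvest_rate = 0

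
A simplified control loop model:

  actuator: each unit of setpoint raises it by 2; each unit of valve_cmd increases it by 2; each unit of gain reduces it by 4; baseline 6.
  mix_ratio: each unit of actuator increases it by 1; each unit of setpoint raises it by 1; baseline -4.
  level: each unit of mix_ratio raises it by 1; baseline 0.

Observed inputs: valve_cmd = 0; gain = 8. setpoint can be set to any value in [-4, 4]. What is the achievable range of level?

Substituting into the actuator equation gives actuator = 2*setpoint - 26.
mix_ratio becomes 3*setpoint - 30.
Substituting into the level equation gives level = 3*setpoint - 30.
Linear in setpoint, so extremes are at the endpoints: setpoint = -4 gives level = -42; setpoint = 4 gives level = -18.

-42 to -18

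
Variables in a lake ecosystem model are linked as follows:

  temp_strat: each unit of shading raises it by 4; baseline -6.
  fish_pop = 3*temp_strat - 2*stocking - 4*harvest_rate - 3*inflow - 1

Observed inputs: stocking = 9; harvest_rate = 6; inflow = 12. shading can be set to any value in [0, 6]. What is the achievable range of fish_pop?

-97 to -25

Substituting into the fish_pop equation gives fish_pop = 12*shading - 97.
Linear in shading, so extremes are at the endpoints: shading = 0 gives fish_pop = -97; shading = 6 gives fish_pop = -25.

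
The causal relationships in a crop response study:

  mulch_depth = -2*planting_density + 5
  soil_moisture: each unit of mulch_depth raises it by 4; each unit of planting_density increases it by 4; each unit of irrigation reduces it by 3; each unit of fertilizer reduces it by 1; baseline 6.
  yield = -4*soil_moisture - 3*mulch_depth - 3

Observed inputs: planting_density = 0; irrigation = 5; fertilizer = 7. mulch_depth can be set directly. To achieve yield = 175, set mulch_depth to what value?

Intervening on mulch_depth fixes its value directly, overriding its dependence on planting_density.
Substituting into the soil_moisture equation gives soil_moisture = 4*mulch_depth - 16.
This gives yield = -19*mulch_depth + 61.
Solve -19*mulch_depth + 61 = 175: mulch_depth = (175 - 61) / -19 = -6.

mulch_depth = -6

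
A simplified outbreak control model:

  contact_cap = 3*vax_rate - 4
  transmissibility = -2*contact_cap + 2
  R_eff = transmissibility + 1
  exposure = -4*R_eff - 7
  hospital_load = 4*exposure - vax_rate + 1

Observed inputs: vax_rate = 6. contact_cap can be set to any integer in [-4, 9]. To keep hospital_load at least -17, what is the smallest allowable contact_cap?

contact_cap = 2

Intervening on contact_cap fixes its value directly, overriding its dependence on vax_rate.
Substituting into the R_eff equation gives R_eff = -2*contact_cap + 3.
Substituting into the exposure equation gives exposure = 8*contact_cap - 19.
Substituting into the hospital_load equation gives hospital_load = 32*contact_cap - 81.
Require 32*contact_cap - 81 ≥ -17, so contact_cap ≥ 2.
The smallest integer in [-4, 9] satisfying this is 2.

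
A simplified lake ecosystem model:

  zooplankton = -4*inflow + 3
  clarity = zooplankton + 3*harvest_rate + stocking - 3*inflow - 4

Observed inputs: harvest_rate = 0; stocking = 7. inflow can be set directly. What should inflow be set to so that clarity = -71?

Substituting into the clarity equation gives clarity = -7*inflow + 6.
Solve -7*inflow + 6 = -71: inflow = (-71 - 6) / -7 = 11.

inflow = 11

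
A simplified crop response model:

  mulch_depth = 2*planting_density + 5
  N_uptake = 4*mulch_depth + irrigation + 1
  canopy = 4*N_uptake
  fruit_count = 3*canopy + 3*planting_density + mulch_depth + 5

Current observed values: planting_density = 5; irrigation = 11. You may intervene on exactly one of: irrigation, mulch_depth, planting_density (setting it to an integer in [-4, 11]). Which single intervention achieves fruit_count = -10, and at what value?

Intervening on irrigation: fruit_count = 12*irrigation + 767. Reaching -10 requires irrigation = -259/4, not an integer.
Intervening on mulch_depth: fruit_count = 49*mulch_depth + 164. Reaching -10 requires mulch_depth = -174/49, not an integer.
Intervening on planting_density: with other inputs at their observed values, fruit_count = 101*planting_density + 394. Solving for -10 gives planting_density = -4, within [-4, 11].

set planting_density = -4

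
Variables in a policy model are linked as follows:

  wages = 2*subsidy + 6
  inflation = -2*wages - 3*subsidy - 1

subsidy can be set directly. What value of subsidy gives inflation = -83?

subsidy = 10

Substituting into the inflation equation gives inflation = -7*subsidy - 13.
Solve -7*subsidy - 13 = -83: subsidy = (-83 + 13) / -7 = 10.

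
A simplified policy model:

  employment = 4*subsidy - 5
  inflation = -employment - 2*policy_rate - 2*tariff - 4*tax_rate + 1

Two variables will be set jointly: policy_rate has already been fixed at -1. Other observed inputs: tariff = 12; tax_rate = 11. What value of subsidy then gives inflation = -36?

subsidy = -6

With policy_rate held at -1:
Substituting into the inflation equation gives inflation = -4*subsidy - 60.
Solve -4*subsidy - 60 = -36: subsidy = (-36 + 60) / -4 = -6.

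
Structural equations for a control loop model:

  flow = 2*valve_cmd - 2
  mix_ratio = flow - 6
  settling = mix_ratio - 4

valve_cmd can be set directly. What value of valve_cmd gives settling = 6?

valve_cmd = 9

Substituting into the mix_ratio equation gives mix_ratio = 2*valve_cmd - 8.
settling becomes 2*valve_cmd - 12.
Solve 2*valve_cmd - 12 = 6: valve_cmd = (6 + 12) / 2 = 9.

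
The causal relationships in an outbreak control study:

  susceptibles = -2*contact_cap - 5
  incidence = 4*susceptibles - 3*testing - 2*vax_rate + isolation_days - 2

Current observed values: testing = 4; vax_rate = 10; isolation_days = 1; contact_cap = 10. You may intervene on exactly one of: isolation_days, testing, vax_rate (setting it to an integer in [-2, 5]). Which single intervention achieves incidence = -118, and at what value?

set testing = -1

Intervening on isolation_days: incidence = isolation_days - 134. Reaching -118 requires isolation_days = 16, outside [-2, 5].
Intervening on testing: with other inputs at their observed values, incidence = -3*testing - 121. Solving for -118 gives testing = -1, within [-2, 5].
Intervening on vax_rate: incidence = -2*vax_rate - 113. Reaching -118 requires vax_rate = 5/2, not an integer.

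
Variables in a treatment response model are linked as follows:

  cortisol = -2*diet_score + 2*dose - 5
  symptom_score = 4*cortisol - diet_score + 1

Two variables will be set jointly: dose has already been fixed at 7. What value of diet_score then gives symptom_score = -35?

With dose held at 7:
Substituting into the cortisol equation gives cortisol = -2*diet_score + 9.
Substituting into the symptom_score equation gives symptom_score = -9*diet_score + 37.
Solve -9*diet_score + 37 = -35: diet_score = (-35 - 37) / -9 = 8.

diet_score = 8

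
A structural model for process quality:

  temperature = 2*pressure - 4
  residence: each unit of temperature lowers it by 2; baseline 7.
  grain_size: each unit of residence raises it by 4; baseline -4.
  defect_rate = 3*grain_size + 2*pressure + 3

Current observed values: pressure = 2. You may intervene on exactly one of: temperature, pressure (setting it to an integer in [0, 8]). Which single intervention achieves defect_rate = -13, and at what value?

Intervening on temperature: defect_rate = -24*temperature + 79. Reaching -13 requires temperature = 23/6, not an integer.
Intervening on pressure: with other inputs at their observed values, defect_rate = -46*pressure + 171. Solving for -13 gives pressure = 4, within [0, 8].

set pressure = 4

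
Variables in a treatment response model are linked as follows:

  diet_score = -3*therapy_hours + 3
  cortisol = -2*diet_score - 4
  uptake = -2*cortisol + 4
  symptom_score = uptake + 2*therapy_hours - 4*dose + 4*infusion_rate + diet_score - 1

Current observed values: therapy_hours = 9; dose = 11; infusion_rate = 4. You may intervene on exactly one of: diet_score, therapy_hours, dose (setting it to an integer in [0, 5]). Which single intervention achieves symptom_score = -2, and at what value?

Intervening on diet_score: symptom_score = 5*diet_score + 1. Reaching -2 requires diet_score = -3/5, not an integer.
Intervening on therapy_hours: with other inputs at their observed values, symptom_score = -13*therapy_hours - 2. Solving for -2 gives therapy_hours = 0, within [0, 5].
Intervening on dose: symptom_score = -4*dose - 75. Reaching -2 requires dose = -73/4, not an integer.

set therapy_hours = 0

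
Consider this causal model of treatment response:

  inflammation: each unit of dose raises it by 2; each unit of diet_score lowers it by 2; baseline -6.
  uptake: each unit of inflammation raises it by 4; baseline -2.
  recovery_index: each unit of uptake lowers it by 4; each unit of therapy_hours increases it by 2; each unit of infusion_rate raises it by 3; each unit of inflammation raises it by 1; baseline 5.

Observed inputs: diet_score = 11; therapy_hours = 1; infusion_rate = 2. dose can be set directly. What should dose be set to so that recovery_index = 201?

Substituting into the inflammation equation gives inflammation = 2*dose - 28.
Substituting into the uptake equation gives uptake = 8*dose - 114.
So recovery_index = -30*dose + 441.
Solve -30*dose + 441 = 201: dose = (201 - 441) / -30 = 8.

dose = 8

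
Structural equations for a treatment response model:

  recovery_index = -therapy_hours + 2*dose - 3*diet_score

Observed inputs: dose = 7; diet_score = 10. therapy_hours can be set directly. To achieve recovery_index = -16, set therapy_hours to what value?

therapy_hours = 0

Substituting into the recovery_index equation gives recovery_index = -therapy_hours - 16.
Solve -therapy_hours - 16 = -16: therapy_hours = (-16 + 16) / -1 = 0.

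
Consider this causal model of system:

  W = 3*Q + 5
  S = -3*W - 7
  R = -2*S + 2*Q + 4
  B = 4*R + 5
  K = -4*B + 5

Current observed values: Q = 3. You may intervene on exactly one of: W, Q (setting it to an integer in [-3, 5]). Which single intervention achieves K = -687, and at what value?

Intervening on W: with other inputs at their observed values, K = -96*W - 399. Solving for -687 gives W = 3, within [-3, 5].
Intervening on Q: K = -320*Q - 783. Reaching -687 requires Q = -3/10, not an integer.

set W = 3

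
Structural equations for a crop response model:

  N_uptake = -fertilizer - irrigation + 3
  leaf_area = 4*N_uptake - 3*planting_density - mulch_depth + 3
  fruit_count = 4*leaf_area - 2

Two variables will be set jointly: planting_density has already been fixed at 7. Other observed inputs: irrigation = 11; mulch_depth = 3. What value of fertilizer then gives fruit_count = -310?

With planting_density held at 7:
Substituting into the N_uptake equation gives N_uptake = -fertilizer - 8.
Substituting into the leaf_area equation gives leaf_area = -4*fertilizer - 53.
Substituting into the fruit_count equation gives fruit_count = -16*fertilizer - 214.
Solve -16*fertilizer - 214 = -310: fertilizer = (-310 + 214) / -16 = 6.

fertilizer = 6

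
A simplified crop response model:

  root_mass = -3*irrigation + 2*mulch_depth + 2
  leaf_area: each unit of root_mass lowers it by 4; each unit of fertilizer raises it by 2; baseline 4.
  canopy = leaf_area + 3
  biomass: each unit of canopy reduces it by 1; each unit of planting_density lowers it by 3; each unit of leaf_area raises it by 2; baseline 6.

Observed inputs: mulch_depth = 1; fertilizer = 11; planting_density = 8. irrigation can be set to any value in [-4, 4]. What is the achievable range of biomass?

Substituting into the root_mass equation gives root_mass = -3*irrigation + 4.
Substituting into the leaf_area equation gives leaf_area = 12*irrigation + 10.
So canopy = 12*irrigation + 13.
Substituting into the biomass equation gives biomass = 12*irrigation - 11.
Linear in irrigation, so extremes are at the endpoints: irrigation = -4 gives biomass = -59; irrigation = 4 gives biomass = 37.

-59 to 37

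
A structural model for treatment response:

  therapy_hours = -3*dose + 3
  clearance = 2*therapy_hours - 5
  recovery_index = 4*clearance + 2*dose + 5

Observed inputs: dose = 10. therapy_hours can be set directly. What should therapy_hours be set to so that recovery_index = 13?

Intervening on therapy_hours fixes its value directly, overriding its dependence on dose.
Substituting into the recovery_index equation gives recovery_index = 8*therapy_hours + 5.
Solve 8*therapy_hours + 5 = 13: therapy_hours = (13 - 5) / 8 = 1.

therapy_hours = 1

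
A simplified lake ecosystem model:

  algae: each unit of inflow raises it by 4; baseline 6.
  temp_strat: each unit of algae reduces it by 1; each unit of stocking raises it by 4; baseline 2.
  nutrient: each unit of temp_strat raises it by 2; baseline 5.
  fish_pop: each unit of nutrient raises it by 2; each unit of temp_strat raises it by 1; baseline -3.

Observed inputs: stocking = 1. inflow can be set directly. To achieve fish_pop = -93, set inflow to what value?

Substituting into the temp_strat equation gives temp_strat = -4*inflow.
Substituting into the nutrient equation gives nutrient = -8*inflow + 5.
Substituting into the fish_pop equation gives fish_pop = -20*inflow + 7.
Solve -20*inflow + 7 = -93: inflow = (-93 - 7) / -20 = 5.

inflow = 5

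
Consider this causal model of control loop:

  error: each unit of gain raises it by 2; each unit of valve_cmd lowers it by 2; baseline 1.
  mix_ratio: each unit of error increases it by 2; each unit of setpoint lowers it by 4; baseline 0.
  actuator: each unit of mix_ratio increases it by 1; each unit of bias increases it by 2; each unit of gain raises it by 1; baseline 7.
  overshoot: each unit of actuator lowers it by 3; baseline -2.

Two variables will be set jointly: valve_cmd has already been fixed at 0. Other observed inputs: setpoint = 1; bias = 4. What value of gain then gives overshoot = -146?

gain = 7

With valve_cmd held at 0:
Substituting into the error equation gives error = 2*gain + 1.
This gives mix_ratio = 4*gain - 2.
Substituting into the actuator equation gives actuator = 5*gain + 13.
Substituting into the overshoot equation gives overshoot = -15*gain - 41.
Solve -15*gain - 41 = -146: gain = (-146 + 41) / -15 = 7.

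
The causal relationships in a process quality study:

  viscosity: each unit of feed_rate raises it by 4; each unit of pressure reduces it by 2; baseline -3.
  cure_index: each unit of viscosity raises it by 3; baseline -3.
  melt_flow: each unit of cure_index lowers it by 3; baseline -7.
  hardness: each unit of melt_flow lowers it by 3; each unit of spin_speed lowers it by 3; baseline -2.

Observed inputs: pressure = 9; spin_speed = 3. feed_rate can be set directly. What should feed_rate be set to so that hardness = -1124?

Substituting into the viscosity equation gives viscosity = 4*feed_rate - 21.
So cure_index = 12*feed_rate - 66.
This gives melt_flow = -36*feed_rate + 191.
So hardness = 108*feed_rate - 584.
Solve 108*feed_rate - 584 = -1124: feed_rate = (-1124 + 584) / 108 = -5.

feed_rate = -5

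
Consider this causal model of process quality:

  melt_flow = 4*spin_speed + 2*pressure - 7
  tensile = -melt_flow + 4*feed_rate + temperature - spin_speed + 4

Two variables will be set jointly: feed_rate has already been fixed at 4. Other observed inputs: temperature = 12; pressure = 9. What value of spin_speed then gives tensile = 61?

spin_speed = -8

With feed_rate held at 4:
Substituting into the melt_flow equation gives melt_flow = 4*spin_speed + 11.
tensile becomes -5*spin_speed + 21.
Solve -5*spin_speed + 21 = 61: spin_speed = (61 - 21) / -5 = -8.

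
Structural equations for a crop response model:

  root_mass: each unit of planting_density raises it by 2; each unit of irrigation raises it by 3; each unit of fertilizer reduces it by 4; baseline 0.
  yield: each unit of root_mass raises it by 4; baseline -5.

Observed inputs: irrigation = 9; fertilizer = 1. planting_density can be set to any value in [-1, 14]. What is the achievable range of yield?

Substituting into the root_mass equation gives root_mass = 2*planting_density + 23.
So yield = 8*planting_density + 87.
Linear in planting_density, so extremes are at the endpoints: planting_density = -1 gives yield = 79; planting_density = 14 gives yield = 199.

79 to 199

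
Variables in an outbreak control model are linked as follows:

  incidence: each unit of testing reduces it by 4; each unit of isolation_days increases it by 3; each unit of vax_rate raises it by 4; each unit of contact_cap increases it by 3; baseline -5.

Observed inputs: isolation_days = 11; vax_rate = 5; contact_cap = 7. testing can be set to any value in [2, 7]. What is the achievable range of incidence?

Substituting into the incidence equation gives incidence = -4*testing + 69.
Linear in testing, so extremes are at the endpoints: testing = 2 gives incidence = 61; testing = 7 gives incidence = 41.

41 to 61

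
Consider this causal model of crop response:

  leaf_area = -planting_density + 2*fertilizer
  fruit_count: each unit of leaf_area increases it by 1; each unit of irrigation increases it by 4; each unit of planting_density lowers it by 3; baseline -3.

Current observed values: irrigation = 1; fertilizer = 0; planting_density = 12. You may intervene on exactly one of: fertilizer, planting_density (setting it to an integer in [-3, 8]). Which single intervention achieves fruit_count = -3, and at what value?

Intervening on fertilizer: fruit_count = 2*fertilizer - 47. Reaching -3 requires fertilizer = 22, outside [-3, 8].
Intervening on planting_density: with other inputs at their observed values, fruit_count = -4*planting_density + 1. Solving for -3 gives planting_density = 1, within [-3, 8].

set planting_density = 1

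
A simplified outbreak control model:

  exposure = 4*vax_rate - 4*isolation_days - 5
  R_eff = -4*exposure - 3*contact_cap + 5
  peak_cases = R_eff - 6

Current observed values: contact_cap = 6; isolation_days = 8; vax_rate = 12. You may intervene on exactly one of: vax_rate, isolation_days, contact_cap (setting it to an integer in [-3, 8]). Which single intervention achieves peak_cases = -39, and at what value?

Intervening on vax_rate: peak_cases = -16*vax_rate + 129. Reaching -39 requires vax_rate = 21/2, not an integer.
Intervening on isolation_days: peak_cases = 16*isolation_days - 191. Reaching -39 requires isolation_days = 19/2, not an integer.
Intervening on contact_cap: with other inputs at their observed values, peak_cases = -3*contact_cap - 45. Solving for -39 gives contact_cap = -2, within [-3, 8].

set contact_cap = -2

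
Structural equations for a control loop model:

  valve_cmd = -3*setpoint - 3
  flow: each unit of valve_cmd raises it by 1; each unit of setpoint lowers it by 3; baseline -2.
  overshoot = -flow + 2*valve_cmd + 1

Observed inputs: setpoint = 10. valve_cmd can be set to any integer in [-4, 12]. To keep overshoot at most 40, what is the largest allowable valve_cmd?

Intervening on valve_cmd fixes its value directly, overriding its dependence on setpoint.
Substituting into the flow equation gives flow = valve_cmd - 32.
Substituting into the overshoot equation gives overshoot = valve_cmd + 33.
Require valve_cmd + 33 ≤ 40, so valve_cmd ≤ 7.
The largest integer in [-4, 12] satisfying this is 7.

valve_cmd = 7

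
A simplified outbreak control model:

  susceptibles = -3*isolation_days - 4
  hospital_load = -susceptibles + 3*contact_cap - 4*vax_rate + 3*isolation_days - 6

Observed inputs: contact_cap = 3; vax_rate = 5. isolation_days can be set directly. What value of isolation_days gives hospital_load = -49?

Substituting into the hospital_load equation gives hospital_load = 6*isolation_days - 13.
Solve 6*isolation_days - 13 = -49: isolation_days = (-49 + 13) / 6 = -6.

isolation_days = -6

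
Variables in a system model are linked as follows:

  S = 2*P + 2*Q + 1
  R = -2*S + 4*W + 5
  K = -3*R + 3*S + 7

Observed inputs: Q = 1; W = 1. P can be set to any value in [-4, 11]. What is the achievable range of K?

Substituting into the S equation gives S = 2*P + 3.
So R = -4*P + 3.
This gives K = 18*P + 7.
Linear in P, so extremes are at the endpoints: P = -4 gives K = -65; P = 11 gives K = 205.

-65 to 205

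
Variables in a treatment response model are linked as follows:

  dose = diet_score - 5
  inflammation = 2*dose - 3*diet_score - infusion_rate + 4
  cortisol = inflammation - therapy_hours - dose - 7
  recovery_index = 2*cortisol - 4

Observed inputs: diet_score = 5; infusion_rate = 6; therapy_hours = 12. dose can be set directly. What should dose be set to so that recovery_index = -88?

Intervening on dose fixes its value directly, overriding its dependence on diet_score.
Substituting into the inflammation equation gives inflammation = 2*dose - 17.
This gives cortisol = dose - 36.
recovery_index becomes 2*dose - 76.
Solve 2*dose - 76 = -88: dose = (-88 + 76) / 2 = -6.

dose = -6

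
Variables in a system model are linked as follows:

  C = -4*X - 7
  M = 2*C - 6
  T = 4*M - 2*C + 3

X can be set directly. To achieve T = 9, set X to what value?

X = -3

Substituting into the M equation gives M = -8*X - 20.
This gives T = -24*X - 63.
Solve -24*X - 63 = 9: X = (9 + 63) / -24 = -3.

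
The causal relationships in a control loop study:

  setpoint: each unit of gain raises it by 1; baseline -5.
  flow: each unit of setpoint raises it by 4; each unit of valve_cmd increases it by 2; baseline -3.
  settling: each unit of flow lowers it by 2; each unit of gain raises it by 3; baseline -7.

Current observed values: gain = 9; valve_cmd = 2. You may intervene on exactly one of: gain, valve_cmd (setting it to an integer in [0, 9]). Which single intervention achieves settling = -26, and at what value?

set valve_cmd = 5

Intervening on gain: settling = -5*gain + 31. Reaching -26 requires gain = 57/5, not an integer.
Intervening on valve_cmd: with other inputs at their observed values, settling = -4*valve_cmd - 6. Solving for -26 gives valve_cmd = 5, within [0, 9].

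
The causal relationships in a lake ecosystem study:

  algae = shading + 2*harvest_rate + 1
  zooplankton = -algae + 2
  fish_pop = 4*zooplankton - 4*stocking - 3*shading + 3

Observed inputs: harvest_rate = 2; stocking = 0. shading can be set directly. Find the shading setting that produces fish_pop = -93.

Substituting into the algae equation gives algae = shading + 5.
This gives zooplankton = -shading - 3.
Substituting into the fish_pop equation gives fish_pop = -7*shading - 9.
Solve -7*shading - 9 = -93: shading = (-93 + 9) / -7 = 12.

shading = 12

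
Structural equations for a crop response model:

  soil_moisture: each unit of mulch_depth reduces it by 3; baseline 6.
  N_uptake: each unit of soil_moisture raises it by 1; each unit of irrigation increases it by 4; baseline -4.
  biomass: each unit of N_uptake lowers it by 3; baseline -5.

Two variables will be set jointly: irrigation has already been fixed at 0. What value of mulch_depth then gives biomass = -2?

mulch_depth = 1

With irrigation held at 0:
Substituting into the N_uptake equation gives N_uptake = -3*mulch_depth + 2.
Substituting into the biomass equation gives biomass = 9*mulch_depth - 11.
Solve 9*mulch_depth - 11 = -2: mulch_depth = (-2 + 11) / 9 = 1.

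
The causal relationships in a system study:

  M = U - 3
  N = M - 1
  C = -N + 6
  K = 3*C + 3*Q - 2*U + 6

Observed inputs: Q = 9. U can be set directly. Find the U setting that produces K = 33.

Substituting into the N equation gives N = U - 4.
C becomes -U + 10.
K becomes -5*U + 63.
Solve -5*U + 63 = 33: U = (33 - 63) / -5 = 6.

U = 6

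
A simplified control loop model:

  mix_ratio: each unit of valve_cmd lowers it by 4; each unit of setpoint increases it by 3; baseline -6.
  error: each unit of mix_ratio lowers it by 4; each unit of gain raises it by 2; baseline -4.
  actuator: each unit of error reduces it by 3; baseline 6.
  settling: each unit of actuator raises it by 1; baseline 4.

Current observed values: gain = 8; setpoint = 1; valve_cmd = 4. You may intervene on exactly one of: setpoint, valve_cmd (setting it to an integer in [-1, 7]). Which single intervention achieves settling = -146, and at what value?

set setpoint = 4

Intervening on setpoint: with other inputs at their observed values, settling = 36*setpoint - 290. Solving for -146 gives setpoint = 4, within [-1, 7].
Intervening on valve_cmd: settling = -48*valve_cmd - 62. Reaching -146 requires valve_cmd = 7/4, not an integer.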